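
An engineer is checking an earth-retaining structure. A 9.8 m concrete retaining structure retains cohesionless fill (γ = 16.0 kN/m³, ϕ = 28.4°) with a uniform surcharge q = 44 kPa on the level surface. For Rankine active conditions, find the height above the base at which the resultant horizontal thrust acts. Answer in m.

3.85 m

K_a = 0.3554.
Triangular part P₁ = ½K_aγH² = 273.0 at H/3 = 3.267 m; rectangular part P₂ = K_a q H = 153.2 at H/2 = 4.900 m.
ȳ = (P₁·3.267 + P₂·4.900)/(P₁+P₂) = 3.854 m.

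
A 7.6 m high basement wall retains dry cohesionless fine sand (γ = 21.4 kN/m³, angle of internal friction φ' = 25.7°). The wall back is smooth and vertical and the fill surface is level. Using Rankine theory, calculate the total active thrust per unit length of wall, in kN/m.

244 kN/m

K_a = tan²(45° − φ/2) = 0.3950.
P_a = ½ K_a γ H² = 0.5 × 0.3950 × 21.4 × 7.6² = 244.1 kN/m.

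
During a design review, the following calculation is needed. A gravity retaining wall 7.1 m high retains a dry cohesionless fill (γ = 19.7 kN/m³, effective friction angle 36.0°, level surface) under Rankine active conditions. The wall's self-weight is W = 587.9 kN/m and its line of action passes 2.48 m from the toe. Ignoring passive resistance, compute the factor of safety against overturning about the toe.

K_a = tan²(45° − 36.0°/2) = 0.2596.
P_a = ½K_aγH² = 0.5×0.2596×19.7×7.1² = 128.9 kN/m, acting at H/3 = 2.367 m above the base.
Overturning moment M_o = P_a × H/3 = 128.9 × 2.367 = 305.1.
Resisting moment M_r = W × 2.48 = 587.9 × 2.48 = 1458.
FS_overturning = M_r/M_o = 1458/305.1 = 4.779.

4.78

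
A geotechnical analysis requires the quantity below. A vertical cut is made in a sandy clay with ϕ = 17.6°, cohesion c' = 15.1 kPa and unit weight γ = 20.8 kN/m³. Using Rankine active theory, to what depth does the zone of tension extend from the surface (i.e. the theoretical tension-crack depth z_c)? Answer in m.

K_a = tan²(45° − 17.6°/2) = 0.5357; √K_a = 0.7319.
The active pressure is zero where K_a γ z = 2c√K_a, so z_c = 2c/(γ√K_a) = 2×15.1/(20.8×0.7319) = 1.984 m.

1.98 m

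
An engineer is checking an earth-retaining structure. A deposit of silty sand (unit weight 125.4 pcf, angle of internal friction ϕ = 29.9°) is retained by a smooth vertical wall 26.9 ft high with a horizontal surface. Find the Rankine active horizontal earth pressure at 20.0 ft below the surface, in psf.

K_a = (1 − sin φ)/(1 + sin φ) = 0.3347.
σ_h = K_a γ z = 0.3347 × 125.4 × 20.0 = 839.4 psf.

839 psf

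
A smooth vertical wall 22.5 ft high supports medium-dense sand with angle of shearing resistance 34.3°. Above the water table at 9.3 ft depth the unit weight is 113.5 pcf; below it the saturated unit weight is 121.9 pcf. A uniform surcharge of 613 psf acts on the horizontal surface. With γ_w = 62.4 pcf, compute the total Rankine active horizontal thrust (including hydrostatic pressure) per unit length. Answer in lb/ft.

K_a = tan²(45° − φ/2) = 0.2792.
γ' = 121.9 − 62.4 = 59.50 pcf. h₂ = H − d_w = 13.2 ft.
σ'_h: at surface K_a·q = 171.1; at WT K_a(q+γd_w) = 465.8; at base K_a(q+γd_w+γ'h₂) = 685.0 psf.
P₁ = ½(171.1+465.8)×9.3 = 2962; P₂ = ½(465.8+685.0)×13.2 = 7596; P_w = ½γ_w h₂² = 5436.
Total = 2962+7596+5436 = 15990 lb/ft.

16000 lb/ft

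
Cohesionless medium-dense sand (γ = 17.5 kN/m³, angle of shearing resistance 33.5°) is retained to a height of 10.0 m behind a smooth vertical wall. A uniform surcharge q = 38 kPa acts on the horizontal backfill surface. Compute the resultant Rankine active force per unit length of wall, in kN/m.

362 kN/m

K_a = tan²(45° − φ/2) = 0.2887.
Soil triangle: ½ K_a γ H² = 0.5×0.2887×17.5×10.0² = 252.6 kN/m.
Surcharge rectangle: K_a q H = 0.2887×38×10.0 = 109.7 kN/m.
Total = 252.6 + 109.7 = 362.3 kN/m.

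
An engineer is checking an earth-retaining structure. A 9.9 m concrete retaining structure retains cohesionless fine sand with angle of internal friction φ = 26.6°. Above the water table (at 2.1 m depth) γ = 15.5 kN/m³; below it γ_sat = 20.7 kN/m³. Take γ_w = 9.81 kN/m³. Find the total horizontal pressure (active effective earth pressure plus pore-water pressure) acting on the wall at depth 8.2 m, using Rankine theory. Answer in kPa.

K_a = (1 − sin φ)/(1 + sin φ) = 0.3814.
γ' = 20.7 − 9.81 = 10.89 kN/m³.
Effective vertical stress at 8.2 m: σ'_v = 15.5×2.1 + 10.89×6.10 = 98.98 kPa.
σ'_h = K_a σ'_v = 0.3814 × 98.98 = 37.76 kPa; u = γ_w × 6.10 = 59.84 kPa.
Total σ_h = 37.76 + 59.84 = 97.60 kPa.

97.6 kPa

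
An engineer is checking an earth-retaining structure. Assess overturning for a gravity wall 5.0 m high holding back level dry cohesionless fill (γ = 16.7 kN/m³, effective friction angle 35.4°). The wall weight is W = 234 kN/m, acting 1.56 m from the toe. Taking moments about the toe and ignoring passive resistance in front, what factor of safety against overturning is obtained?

3.94

K_a = tan²(45° − 35.4°/2) = 0.2664.
P_a = ½K_aγH² = 0.5×0.2664×16.7×5.0² = 55.61 kN/m, acting at H/3 = 1.667 m above the base.
Overturning moment M_o = P_a × H/3 = 55.61 × 1.667 = 92.68.
Resisting moment M_r = W × 1.56 = 234 × 1.56 = 365.0.
FS_overturning = M_r/M_o = 365.0/92.68 = 3.939.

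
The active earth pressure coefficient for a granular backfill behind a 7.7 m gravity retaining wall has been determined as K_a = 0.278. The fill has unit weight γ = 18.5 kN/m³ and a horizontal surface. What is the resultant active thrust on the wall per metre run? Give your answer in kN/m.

P = ½ K_a γ H² = 0.5 × 0.278 × 18.5 × 7.7² = 152.5 kN/m.

152 kN/m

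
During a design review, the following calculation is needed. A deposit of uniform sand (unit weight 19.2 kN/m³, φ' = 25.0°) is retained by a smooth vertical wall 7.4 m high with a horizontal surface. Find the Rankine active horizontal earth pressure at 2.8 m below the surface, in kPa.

K_a = (1 − sin φ)/(1 + sin φ) = 0.4059.
σ_h = K_a γ z = 0.4059 × 19.2 × 2.8 = 21.82 kPa.

21.8 kPa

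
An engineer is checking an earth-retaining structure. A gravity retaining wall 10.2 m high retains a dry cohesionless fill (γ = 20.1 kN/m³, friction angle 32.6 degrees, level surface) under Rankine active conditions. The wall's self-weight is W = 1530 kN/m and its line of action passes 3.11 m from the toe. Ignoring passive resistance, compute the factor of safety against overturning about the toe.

4.47

K_a = tan²(45° − 32.6°/2) = 0.2997.
P_a = ½K_aγH² = 0.5×0.2997×20.1×10.2² = 313.4 kN/m, acting at H/3 = 3.400 m above the base.
Overturning moment M_o = P_a × H/3 = 313.4 × 3.400 = 1066.
Resisting moment M_r = W × 3.11 = 1530 × 3.11 = 4758.
FS_overturning = M_r/M_o = 4758/1066 = 4.465.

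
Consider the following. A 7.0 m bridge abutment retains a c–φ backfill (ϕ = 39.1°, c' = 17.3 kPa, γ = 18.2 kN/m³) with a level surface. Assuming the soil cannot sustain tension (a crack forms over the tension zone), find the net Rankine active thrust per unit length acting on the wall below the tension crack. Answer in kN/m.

18.6 kN/m

K_a = 0.2265; √K_a = 0.4759.
Tension-crack depth z_c = 2c/(γ√K_a) = 2×17.3/(18.2×0.4759) = 3.995 m.
σ_a at base = K_a γ H − 2c√K_a = 0.2265×18.2×7.0 − 2×17.3×0.4759 = 12.39 kPa.
P_a = ½ × 12.39 × (H − z_c) = 0.5×12.39×3.005 = 18.61 kN/m.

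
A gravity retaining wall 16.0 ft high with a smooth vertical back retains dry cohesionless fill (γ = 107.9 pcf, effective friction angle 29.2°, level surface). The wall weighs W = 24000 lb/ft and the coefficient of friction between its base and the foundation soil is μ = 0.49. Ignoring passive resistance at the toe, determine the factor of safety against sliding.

K_a = tan²(45° − 29.2°/2) = 0.3442.
P_a = ½K_aγH² = 0.5×0.3442×107.9×16.0² = 4754 lb/ft, acting at H/3 = 5.333 ft above the base.
FS_sliding = μW / P_a = 0.49×24000 / 4754 = 2.474.

2.47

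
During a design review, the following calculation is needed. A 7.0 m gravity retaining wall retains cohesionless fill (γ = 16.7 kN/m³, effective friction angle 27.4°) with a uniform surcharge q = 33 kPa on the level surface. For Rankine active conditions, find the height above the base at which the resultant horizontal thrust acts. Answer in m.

2.75 m

K_a = 0.3697.
Triangular part P₁ = ½K_aγH² = 151.3 at H/3 = 2.333 m; rectangular part P₂ = K_a q H = 85.40 at H/2 = 3.500 m.
ȳ = (P₁·2.333 + P₂·3.500)/(P₁+P₂) = 2.754 m.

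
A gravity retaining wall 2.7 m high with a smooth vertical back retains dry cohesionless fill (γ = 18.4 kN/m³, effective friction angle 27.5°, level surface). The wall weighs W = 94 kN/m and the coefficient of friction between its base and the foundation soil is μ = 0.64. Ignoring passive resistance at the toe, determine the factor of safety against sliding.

K_a = tan²(45° − 27.5°/2) = 0.3682.
P_a = ½K_aγH² = 0.5×0.3682×18.4×2.7² = 24.70 kN/m, acting at H/3 = 0.9000 m above the base.
FS_sliding = μW / P_a = 0.64×94 / 24.70 = 2.436.

2.44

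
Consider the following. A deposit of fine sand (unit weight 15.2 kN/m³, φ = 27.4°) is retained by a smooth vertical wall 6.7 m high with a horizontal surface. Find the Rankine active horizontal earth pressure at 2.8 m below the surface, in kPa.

K_a = (1 − sin φ)/(1 + sin φ) = 0.3697.
σ_h = K_a γ z = 0.3697 × 15.2 × 2.8 = 15.73 kPa.

15.7 kPa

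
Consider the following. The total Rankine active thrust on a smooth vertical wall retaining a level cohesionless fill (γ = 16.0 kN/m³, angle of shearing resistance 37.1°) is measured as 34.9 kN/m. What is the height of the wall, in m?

4.20 m

K_a = 0.2475. P_a = ½ K_a γ H² ⇒ H = √(2P_a/(K_a γ)).
H = √(2×34.9/(0.2475×16.0)) = 4.198 m.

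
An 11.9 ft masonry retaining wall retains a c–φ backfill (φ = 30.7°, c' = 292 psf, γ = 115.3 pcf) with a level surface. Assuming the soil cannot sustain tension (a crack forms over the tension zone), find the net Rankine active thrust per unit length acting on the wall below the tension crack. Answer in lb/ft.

168 lb/ft

K_a = 0.3240; √K_a = 0.5692.
Tension-crack depth z_c = 2c/(γ√K_a) = 2×292/(115.3×0.5692) = 8.898 ft.
σ_a at base = K_a γ H − 2c√K_a = 0.3240×115.3×11.9 − 2×292×0.5692 = 112.2 psf.
P_a = ½ × 112.2 × (H − z_c) = 0.5×112.2×3.002 = 168.3 lb/ft.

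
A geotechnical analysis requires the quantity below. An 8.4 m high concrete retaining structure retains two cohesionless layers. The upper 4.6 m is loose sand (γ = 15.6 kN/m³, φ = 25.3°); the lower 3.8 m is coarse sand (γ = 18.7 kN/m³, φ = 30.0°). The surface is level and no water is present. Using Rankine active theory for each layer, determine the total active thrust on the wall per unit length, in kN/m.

K_a1 = tan²(45°−25.3°/2) = 0.4012; K_a2 = tan²(45°−30.0°/2) = 0.3333.
Layer 1: σ at base = K_a1 γ₁ h₁ = 28.79 kPa; P₁ = ½×28.79×4.6 = 66.22.
Layer 2: σ_v at top = γ₁h₁ = 71.76; σ_h top = K_a2×71.76 = 23.92; σ_h base = K_a2×(71.76+18.7×3.8) = 47.61.
P₂ = ½(23.92+47.61)×3.8 = 135.9. Total P_a = 66.22+135.9 = 202.1 kN/m.

202 kN/m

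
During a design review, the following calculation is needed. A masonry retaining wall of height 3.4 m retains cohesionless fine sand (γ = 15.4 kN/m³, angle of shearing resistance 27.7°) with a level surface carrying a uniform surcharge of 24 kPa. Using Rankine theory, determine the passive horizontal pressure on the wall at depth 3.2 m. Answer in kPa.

K_p = (1 + sin φ)/(1 − sin φ) = 2.737.
σ_v = γz + q = 15.4 × 3.2 + 24 = 73.28 kPa.
σ_h = K_p σ_v = 2.737 × 73.28 = 200.6 kPa.

201 kPa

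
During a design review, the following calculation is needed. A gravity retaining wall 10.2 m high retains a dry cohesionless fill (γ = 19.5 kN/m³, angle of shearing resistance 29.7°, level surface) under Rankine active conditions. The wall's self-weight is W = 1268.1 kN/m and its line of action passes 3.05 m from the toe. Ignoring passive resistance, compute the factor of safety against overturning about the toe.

3.32

K_a = tan²(45° − 29.7°/2) = 0.3374.
P_a = ½K_aγH² = 0.5×0.3374×19.5×10.2² = 342.2 kN/m, acting at H/3 = 3.400 m above the base.
Overturning moment M_o = P_a × H/3 = 342.2 × 3.400 = 1164.
Resisting moment M_r = W × 3.05 = 1268.1 × 3.05 = 3868.
FS_overturning = M_r/M_o = 3868/1164 = 3.324.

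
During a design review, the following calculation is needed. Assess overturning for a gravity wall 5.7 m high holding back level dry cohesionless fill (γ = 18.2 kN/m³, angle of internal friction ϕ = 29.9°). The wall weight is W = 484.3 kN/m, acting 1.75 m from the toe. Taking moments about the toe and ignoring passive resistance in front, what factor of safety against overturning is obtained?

K_a = tan²(45° − 29.9°/2) = 0.3347.
P_a = ½K_aγH² = 0.5×0.3347×18.2×5.7² = 98.95 kN/m, acting at H/3 = 1.900 m above the base.
Overturning moment M_o = P_a × H/3 = 98.95 × 1.900 = 188.0.
Resisting moment M_r = W × 1.75 = 484.3 × 1.75 = 847.5.
FS_overturning = M_r/M_o = 847.5/188.0 = 4.508.

4.51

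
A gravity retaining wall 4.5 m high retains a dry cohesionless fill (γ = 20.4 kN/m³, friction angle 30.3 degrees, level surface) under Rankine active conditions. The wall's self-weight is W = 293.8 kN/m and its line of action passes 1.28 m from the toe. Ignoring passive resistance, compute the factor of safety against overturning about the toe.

K_a = tan²(45° − 30.3°/2) = 0.3293.
P_a = ½K_aγH² = 0.5×0.3293×20.4×4.5² = 68.02 kN/m, acting at H/3 = 1.500 m above the base.
Overturning moment M_o = P_a × H/3 = 68.02 × 1.500 = 102.0.
Resisting moment M_r = W × 1.28 = 293.8 × 1.28 = 376.1.
FS_overturning = M_r/M_o = 376.1/102.0 = 3.686.

3.69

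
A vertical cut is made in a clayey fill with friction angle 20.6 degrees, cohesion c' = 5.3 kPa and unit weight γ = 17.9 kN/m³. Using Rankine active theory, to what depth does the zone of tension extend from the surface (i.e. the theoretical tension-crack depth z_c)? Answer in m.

K_a = tan²(45° − 20.6°/2) = 0.4795; √K_a = 0.6924.
The active pressure is zero where K_a γ z = 2c√K_a, so z_c = 2c/(γ√K_a) = 2×5.3/(17.9×0.6924) = 0.8552 m.

0.855 m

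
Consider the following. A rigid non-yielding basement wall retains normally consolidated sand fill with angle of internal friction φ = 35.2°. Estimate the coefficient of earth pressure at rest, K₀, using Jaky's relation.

K₀ = 1 − sin φ' = 1 − sin 35.2° = 0.4236.

0.424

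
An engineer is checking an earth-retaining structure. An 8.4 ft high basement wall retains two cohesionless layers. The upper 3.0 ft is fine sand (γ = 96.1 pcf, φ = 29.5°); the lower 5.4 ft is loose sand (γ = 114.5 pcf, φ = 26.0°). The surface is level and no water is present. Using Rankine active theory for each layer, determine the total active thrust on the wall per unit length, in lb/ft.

K_a1 = tan²(45°−29.5°/2) = 0.3401; K_a2 = tan²(45°−26.0°/2) = 0.3905.
Layer 1: σ at base = K_a1 γ₁ h₁ = 98.05 psf; P₁ = ½×98.05×3.0 = 147.1.
Layer 2: σ_v at top = γ₁h₁ = 288.3; σ_h top = K_a2×288.3 = 112.6; σ_h base = K_a2×(288.3+114.5×5.4) = 354.0.
P₂ = ½(112.6+354.0)×5.4 = 1260. Total P_a = 147.1+1260 = 1407 lb/ft.

1410 lb/ft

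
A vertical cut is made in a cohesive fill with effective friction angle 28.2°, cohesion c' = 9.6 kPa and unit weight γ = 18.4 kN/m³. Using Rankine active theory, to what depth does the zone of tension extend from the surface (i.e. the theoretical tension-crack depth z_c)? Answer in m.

1.74 m

K_a = tan²(45° − 28.2°/2) = 0.3582; √K_a = 0.5985.
The active pressure is zero where K_a γ z = 2c√K_a, so z_c = 2c/(γ√K_a) = 2×9.6/(18.4×0.5985) = 1.744 m.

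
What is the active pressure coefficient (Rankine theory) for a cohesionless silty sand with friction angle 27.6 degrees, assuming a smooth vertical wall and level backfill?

0.367

K_a = (1 − sin φ)/(1 + sin φ) = (1 − sin 27.6°)/(1 + sin 27.6°) = 0.3668.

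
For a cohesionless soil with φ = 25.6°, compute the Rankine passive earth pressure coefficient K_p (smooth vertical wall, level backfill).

K_p = (1 + sin φ)/(1 − sin φ) = tan²(45° + 25.6°/2) = 2.522.

2.52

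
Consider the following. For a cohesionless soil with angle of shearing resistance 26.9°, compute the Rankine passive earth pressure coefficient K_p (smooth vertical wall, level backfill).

K_p = (1 + sin φ)/(1 − sin φ) = tan²(45° + 26.9°/2) = 2.653.

2.65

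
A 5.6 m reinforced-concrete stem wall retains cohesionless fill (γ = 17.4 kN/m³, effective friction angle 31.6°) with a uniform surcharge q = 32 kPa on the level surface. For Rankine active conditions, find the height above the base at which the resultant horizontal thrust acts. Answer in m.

2.24 m

K_a = 0.3123.
Triangular part P₁ = ½K_aγH² = 85.22 at H/3 = 1.867 m; rectangular part P₂ = K_a q H = 55.97 at H/2 = 2.800 m.
ȳ = (P₁·1.867 + P₂·2.800)/(P₁+P₂) = 2.237 m.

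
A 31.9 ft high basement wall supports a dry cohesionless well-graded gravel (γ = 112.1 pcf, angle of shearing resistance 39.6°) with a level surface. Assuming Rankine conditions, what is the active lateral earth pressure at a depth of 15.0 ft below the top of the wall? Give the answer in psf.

372 psf

K_a = (1 − sin φ)/(1 + sin φ) = 0.2214.
σ_h = K_a γ z = 0.2214 × 112.1 × 15.0 = 372.3 psf.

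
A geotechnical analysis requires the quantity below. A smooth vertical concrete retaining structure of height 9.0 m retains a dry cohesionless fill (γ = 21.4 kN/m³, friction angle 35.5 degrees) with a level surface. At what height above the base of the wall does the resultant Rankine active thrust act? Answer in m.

3.00 m

K_a = 0.2653.
The pressure distribution is triangular, so the resultant acts at H/3 above the base = 9.0/3 = 3.000 m.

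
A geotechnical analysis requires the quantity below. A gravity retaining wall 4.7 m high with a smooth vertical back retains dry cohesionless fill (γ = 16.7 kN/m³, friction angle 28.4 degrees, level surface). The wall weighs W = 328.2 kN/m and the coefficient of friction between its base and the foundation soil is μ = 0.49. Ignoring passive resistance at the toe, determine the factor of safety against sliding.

2.45

K_a = tan²(45° − 28.4°/2) = 0.3554.
P_a = ½K_aγH² = 0.5×0.3554×16.7×4.7² = 65.55 kN/m, acting at H/3 = 1.567 m above the base.
FS_sliding = μW / P_a = 0.49×328.2 / 65.55 = 2.453.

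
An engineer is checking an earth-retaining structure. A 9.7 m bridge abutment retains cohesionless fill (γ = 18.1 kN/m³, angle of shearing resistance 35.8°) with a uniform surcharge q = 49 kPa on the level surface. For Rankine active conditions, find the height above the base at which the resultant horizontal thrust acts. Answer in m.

K_a = 0.2619.
Triangular part P₁ = ½K_aγH² = 223.0 at H/3 = 3.233 m; rectangular part P₂ = K_a q H = 124.5 at H/2 = 4.850 m.
ȳ = (P₁·3.233 + P₂·4.850)/(P₁+P₂) = 3.812 m.

3.81 m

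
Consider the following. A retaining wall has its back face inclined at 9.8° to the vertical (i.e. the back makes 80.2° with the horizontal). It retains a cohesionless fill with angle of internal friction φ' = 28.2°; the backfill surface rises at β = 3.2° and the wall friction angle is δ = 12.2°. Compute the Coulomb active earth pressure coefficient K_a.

K_a = sin²(α+φ) / [sin²α · sin(α−δ) · (1 + √{sin(φ+δ)sin(φ−β) / (sin(α−δ)sin(α+β))})²].
With α = 80.2°, φ = 28.2°, δ = 12.2°, β = 3.2°: K_a = 0.4188.

0.419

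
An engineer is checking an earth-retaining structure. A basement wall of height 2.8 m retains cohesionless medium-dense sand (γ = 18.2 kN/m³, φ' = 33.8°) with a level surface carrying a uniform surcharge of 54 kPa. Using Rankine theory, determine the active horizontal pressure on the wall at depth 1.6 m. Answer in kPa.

K_a = (1 − sin φ)/(1 + sin φ) = 0.2851.
σ_v = γz + q = 18.2 × 1.6 + 54 = 83.12 kPa.
σ_h = K_a σ_v = 0.2851 × 83.12 = 23.70 kPa.

23.7 kPa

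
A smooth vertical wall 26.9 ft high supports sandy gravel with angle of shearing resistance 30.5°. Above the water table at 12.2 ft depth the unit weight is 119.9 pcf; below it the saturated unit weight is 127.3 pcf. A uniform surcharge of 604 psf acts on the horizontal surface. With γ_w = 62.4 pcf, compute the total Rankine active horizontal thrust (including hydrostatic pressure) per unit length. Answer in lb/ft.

K_a = tan²(45° − φ/2) = 0.3267.
γ' = 127.3 − 62.4 = 64.90 pcf. h₂ = H − d_w = 14.7 ft.
σ'_h: at surface K_a·q = 197.3; at WT K_a(q+γd_w) = 675.1; at base K_a(q+γd_w+γ'h₂) = 986.8 psf.
P₁ = ½(197.3+675.1)×12.2 = 5322; P₂ = ½(675.1+986.8)×14.7 = 12220; P_w = ½γ_w h₂² = 6742.
Total = 5322+12220+6742 = 24280 lb/ft.

24300 lb/ft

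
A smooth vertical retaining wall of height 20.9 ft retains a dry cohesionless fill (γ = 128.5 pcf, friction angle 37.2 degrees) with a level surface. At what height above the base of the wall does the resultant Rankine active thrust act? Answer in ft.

K_a = 0.2464.
The pressure distribution is triangular, so the resultant acts at H/3 above the base = 20.9/3 = 6.967 ft.

6.97 ft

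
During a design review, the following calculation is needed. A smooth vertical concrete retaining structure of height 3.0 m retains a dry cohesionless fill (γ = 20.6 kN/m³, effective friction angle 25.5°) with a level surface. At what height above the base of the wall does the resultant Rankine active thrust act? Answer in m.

1.00 m

K_a = 0.3981.
The pressure distribution is triangular, so the resultant acts at H/3 above the base = 3.0/3 = 1.000 m.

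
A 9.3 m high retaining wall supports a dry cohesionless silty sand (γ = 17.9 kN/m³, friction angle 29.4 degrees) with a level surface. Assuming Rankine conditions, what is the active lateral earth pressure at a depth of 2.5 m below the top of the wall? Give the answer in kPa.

15.3 kPa

K_a = (1 − sin φ)/(1 + sin φ) = 0.3415.
σ_h = K_a γ z = 0.3415 × 17.9 × 2.5 = 15.28 kPa.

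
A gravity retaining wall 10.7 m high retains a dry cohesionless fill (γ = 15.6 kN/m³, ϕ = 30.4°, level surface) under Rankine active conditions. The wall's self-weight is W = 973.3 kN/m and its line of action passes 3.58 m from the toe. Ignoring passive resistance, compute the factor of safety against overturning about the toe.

3.34

K_a = tan²(45° − 30.4°/2) = 0.3280.
P_a = ½K_aγH² = 0.5×0.3280×15.6×10.7² = 292.9 kN/m, acting at H/3 = 3.567 m above the base.
Overturning moment M_o = P_a × H/3 = 292.9 × 3.567 = 1045.
Resisting moment M_r = W × 3.58 = 973.3 × 3.58 = 3484.
FS_overturning = M_r/M_o = 3484/1045 = 3.335.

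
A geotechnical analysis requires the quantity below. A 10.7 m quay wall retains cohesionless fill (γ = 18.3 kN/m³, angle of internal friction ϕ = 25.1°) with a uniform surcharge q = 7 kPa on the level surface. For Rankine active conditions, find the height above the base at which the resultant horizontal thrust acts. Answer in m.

K_a = 0.4043.
Triangular part P₁ = ½K_aγH² = 423.5 at H/3 = 3.567 m; rectangular part P₂ = K_a q H = 30.28 at H/2 = 5.350 m.
ȳ = (P₁·3.567 + P₂·5.350)/(P₁+P₂) = 3.686 m.

3.69 m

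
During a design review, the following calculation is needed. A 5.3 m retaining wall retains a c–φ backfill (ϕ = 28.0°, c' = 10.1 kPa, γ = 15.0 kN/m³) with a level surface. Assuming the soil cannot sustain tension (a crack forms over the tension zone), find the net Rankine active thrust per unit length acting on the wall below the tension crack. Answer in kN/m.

K_a = 0.3610; √K_a = 0.6009.
Tension-crack depth z_c = 2c/(γ√K_a) = 2×10.1/(15.0×0.6009) = 2.241 m.
σ_a at base = K_a γ H − 2c√K_a = 0.3610×15.0×5.3 − 2×10.1×0.6009 = 16.56 kPa.
P_a = ½ × 16.56 × (H − z_c) = 0.5×16.56×3.059 = 25.33 kN/m.

25.3 kN/m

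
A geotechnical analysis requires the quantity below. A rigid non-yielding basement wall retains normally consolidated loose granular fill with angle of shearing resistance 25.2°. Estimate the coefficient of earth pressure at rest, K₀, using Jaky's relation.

0.574

K₀ = 1 − sin φ' = 1 − sin 25.2° = 0.5742.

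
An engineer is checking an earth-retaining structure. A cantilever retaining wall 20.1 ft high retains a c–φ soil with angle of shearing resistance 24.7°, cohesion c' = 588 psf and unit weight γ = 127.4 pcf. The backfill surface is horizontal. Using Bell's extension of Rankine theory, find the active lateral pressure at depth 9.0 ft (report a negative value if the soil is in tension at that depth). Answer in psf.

K_a = (1 − sin φ)/(1 + sin φ) = 0.4106.
σ_a = K_a γ z − 2c√K_a = 0.4106×127.4×9.0 − 2×588×0.6408 = -282.8 psf.

-283 psf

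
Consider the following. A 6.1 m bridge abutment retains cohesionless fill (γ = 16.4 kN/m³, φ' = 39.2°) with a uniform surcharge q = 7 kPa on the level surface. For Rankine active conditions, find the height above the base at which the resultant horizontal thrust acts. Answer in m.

2.16 m

K_a = 0.2255.
Triangular part P₁ = ½K_aγH² = 68.80 at H/3 = 2.033 m; rectangular part P₂ = K_a q H = 9.627 at H/2 = 3.050 m.
ȳ = (P₁·2.033 + P₂·3.050)/(P₁+P₂) = 2.158 m.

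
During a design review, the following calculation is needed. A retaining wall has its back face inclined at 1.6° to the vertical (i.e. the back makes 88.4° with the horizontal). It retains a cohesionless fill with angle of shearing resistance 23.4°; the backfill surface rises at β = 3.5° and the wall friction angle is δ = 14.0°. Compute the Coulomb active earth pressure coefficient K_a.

K_a = sin²(α+φ) / [sin²α · sin(α−δ) · (1 + √{sin(φ+δ)sin(φ−β) / (sin(α−δ)sin(α+β))})²].
With α = 88.4°, φ = 23.4°, δ = 14.0°, β = 3.5°: K_a = 0.4183.

0.418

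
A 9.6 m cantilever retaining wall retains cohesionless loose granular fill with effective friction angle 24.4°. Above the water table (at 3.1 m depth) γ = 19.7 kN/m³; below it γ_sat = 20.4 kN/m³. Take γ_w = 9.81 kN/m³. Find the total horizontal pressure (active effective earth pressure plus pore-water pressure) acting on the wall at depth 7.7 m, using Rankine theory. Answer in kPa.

90.7 kPa

K_a = (1 − sin φ)/(1 + sin φ) = 0.4153.
γ' = 20.4 − 9.81 = 10.59 kN/m³.
Effective vertical stress at 7.7 m: σ'_v = 19.7×3.1 + 10.59×4.60 = 109.8 kPa.
σ'_h = K_a σ'_v = 0.4153 × 109.8 = 45.60 kPa; u = γ_w × 4.60 = 45.13 kPa.
Total σ_h = 45.60 + 45.13 = 90.72 kPa.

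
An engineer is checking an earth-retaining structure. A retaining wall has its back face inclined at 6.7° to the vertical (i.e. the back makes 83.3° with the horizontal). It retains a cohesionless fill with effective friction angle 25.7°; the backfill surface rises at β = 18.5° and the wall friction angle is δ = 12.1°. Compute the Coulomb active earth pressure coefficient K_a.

K_a = sin²(α+φ) / [sin²α · sin(α−δ) · (1 + √{sin(φ+δ)sin(φ−β) / (sin(α−δ)sin(α+β))})²].
With α = 83.3°, φ = 25.7°, δ = 12.1°, β = 18.5°: K_a = 0.5772.

0.577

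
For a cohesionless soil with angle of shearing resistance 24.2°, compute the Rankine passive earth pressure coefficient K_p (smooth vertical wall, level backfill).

K_p = (1 + sin φ)/(1 − sin φ) = tan²(45° + 24.2°/2) = 2.389.

2.39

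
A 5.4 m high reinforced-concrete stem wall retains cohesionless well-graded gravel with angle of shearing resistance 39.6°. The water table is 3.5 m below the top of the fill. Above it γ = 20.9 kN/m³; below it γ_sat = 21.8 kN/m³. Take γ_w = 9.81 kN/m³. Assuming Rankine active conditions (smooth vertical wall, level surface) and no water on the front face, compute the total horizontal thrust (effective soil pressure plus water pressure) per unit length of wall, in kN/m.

K_a = tan²(45° − φ/2) = 0.2214.
γ' = 21.8 − 9.81 = 11.99 kN/m³. Depth below WT = 1.9 m.
σ'_h at WT = K_a γ d_w = 16.20 kPa; at base = 16.20 + K_a γ' × 1.9 = 21.24 kPa.
P₁ (0–3.5 m) = ½×16.20×3.5 = 28.35. P₂ (3.5–5.4 m) = ½(16.20+21.24)×1.9 = 35.57.
P_w = ½ γ_w h₂² = 0.5×9.81×1.9² = 17.71. Total = 28.35+35.57+17.71 = 81.62 kN/m.

81.6 kN/m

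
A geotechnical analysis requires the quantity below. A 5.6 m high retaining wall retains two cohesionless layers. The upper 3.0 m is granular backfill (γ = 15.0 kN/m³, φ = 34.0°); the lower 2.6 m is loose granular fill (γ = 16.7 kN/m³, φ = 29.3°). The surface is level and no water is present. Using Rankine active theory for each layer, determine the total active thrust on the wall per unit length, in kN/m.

78.5 kN/m

K_a1 = tan²(45°−34.0°/2) = 0.2827; K_a2 = tan²(45°−29.3°/2) = 0.3428.
Layer 1: σ at base = K_a1 γ₁ h₁ = 12.72 kPa; P₁ = ½×12.72×3.0 = 19.08.
Layer 2: σ_v at top = γ₁h₁ = 45.00; σ_h top = K_a2×45.00 = 15.43; σ_h base = K_a2×(45.00+16.7×2.6) = 30.31.
P₂ = ½(15.43+30.31)×2.6 = 59.46. Total P_a = 19.08+59.46 = 78.55 kN/m.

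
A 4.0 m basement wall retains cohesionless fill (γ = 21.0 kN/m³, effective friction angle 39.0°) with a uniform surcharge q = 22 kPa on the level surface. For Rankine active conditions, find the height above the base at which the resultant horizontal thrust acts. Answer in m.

K_a = 0.2275.
Triangular part P₁ = ½K_aγH² = 38.22 at H/3 = 1.333 m; rectangular part P₂ = K_a q H = 20.02 at H/2 = 2.000 m.
ȳ = (P₁·1.333 + P₂·2.000)/(P₁+P₂) = 1.562 m.

1.56 m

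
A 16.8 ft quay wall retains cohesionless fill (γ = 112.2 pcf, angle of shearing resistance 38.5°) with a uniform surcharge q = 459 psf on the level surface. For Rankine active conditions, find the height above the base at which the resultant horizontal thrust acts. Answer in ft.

6.52 ft

K_a = 0.2327.
Triangular part P₁ = ½K_aγH² = 3684 at H/3 = 5.600 ft; rectangular part P₂ = K_a q H = 1794 at H/2 = 8.400 ft.
ȳ = (P₁·5.600 + P₂·8.400)/(P₁+P₂) = 6.517 ft.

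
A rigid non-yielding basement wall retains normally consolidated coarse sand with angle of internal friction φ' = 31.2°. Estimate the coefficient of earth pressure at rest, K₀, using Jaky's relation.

0.482

K₀ = 1 − sin φ' = 1 − sin 31.2° = 0.4820.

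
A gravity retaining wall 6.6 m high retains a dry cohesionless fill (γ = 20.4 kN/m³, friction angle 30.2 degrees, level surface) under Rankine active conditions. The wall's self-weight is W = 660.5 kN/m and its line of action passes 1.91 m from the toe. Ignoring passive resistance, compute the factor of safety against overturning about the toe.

3.90

K_a = tan²(45° − 30.2°/2) = 0.3307.
P_a = ½K_aγH² = 0.5×0.3307×20.4×6.6² = 146.9 kN/m, acting at H/3 = 2.200 m above the base.
Overturning moment M_o = P_a × H/3 = 146.9 × 2.200 = 323.2.
Resisting moment M_r = W × 1.91 = 660.5 × 1.91 = 1262.
FS_overturning = M_r/M_o = 1262/323.2 = 3.903.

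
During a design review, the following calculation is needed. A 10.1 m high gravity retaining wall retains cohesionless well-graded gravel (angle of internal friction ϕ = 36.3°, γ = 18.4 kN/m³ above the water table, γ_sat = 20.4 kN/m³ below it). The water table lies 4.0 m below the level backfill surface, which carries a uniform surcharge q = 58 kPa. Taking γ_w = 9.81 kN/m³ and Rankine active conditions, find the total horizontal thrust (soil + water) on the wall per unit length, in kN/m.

K_a = tan²(45° − φ/2) = 0.2563.
γ' = 20.4 − 9.81 = 10.59 kN/m³. h₂ = H − d_w = 6.1 m.
σ'_h: at surface K_a·q = 14.86; at WT K_a(q+γd_w) = 33.73; at base K_a(q+γd_w+γ'h₂) = 50.28 kPa.
P₁ = ½(14.86+33.73)×4.0 = 97.18; P₂ = ½(33.73+50.28)×6.1 = 256.2; P_w = ½γ_w h₂² = 182.5.
Total = 97.18+256.2+182.5 = 535.9 kN/m.

536 kN/m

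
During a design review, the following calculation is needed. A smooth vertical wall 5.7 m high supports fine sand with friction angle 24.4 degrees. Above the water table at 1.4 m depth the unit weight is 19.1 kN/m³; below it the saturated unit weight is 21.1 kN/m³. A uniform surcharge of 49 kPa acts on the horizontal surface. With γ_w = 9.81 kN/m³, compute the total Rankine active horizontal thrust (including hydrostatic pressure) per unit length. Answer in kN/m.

K_a = tan²(45° − φ/2) = 0.4153.
γ' = 21.1 − 9.81 = 11.29 kN/m³. h₂ = H − d_w = 4.3 m.
σ'_h: at surface K_a·q = 20.35; at WT K_a(q+γd_w) = 31.46; at base K_a(q+γd_w+γ'h₂) = 51.62 kPa.
P₁ = ½(20.35+31.46)×1.4 = 36.27; P₂ = ½(31.46+51.62)×4.3 = 178.6; P_w = ½γ_w h₂² = 90.69.
Total = 36.27+178.6+90.69 = 305.6 kN/m.

306 kN/m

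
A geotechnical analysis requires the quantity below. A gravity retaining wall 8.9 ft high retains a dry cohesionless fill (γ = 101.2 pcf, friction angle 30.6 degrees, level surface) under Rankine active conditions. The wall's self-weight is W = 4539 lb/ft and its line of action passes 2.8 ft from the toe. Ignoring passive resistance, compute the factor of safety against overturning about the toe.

3.29

K_a = tan²(45° − 30.6°/2) = 0.3253.
P_a = ½K_aγH² = 0.5×0.3253×101.2×8.9² = 1304 lb/ft, acting at H/3 = 2.967 ft above the base.
Overturning moment M_o = P_a × H/3 = 1304 × 2.967 = 3869.
Resisting moment M_r = W × 2.8 = 4539 × 2.8 = 12710.
FS_overturning = M_r/M_o = 12710/3869 = 3.285.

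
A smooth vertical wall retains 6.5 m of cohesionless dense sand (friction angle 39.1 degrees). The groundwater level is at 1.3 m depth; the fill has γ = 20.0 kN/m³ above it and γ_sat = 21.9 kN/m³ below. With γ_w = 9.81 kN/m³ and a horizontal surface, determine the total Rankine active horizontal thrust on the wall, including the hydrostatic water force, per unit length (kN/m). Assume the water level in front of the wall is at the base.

204 kN/m

K_a = tan²(45° − φ/2) = 0.2265.
γ' = 21.9 − 9.81 = 12.09 kN/m³. Depth below WT = 5.2 m.
σ'_h at WT = K_a γ d_w = 5.889 kPa; at base = 5.889 + K_a γ' × 5.2 = 20.13 kPa.
P₁ (0–1.3 m) = ½×5.889×1.3 = 3.828. P₂ (1.3–6.5 m) = ½(5.889+20.13)×5.2 = 67.64.
P_w = ½ γ_w h₂² = 0.5×9.81×5.2² = 132.6. Total = 3.828+67.64+132.6 = 204.1 kN/m.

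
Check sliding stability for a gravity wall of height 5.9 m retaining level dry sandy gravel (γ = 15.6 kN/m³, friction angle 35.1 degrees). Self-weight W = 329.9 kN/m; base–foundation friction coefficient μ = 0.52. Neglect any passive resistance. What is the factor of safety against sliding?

K_a = tan²(45° − 35.1°/2) = 0.2698.
P_a = ½K_aγH² = 0.5×0.2698×15.6×5.9² = 73.27 kN/m, acting at H/3 = 1.967 m above the base.
FS_sliding = μW / P_a = 0.52×329.9 / 73.27 = 2.341.

2.34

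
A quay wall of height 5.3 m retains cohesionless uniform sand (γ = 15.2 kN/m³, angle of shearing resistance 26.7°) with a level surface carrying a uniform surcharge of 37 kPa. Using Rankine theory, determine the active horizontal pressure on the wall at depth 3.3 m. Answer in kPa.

K_a = (1 − sin φ)/(1 + sin φ) = 0.3800.
σ_v = γz + q = 15.2 × 3.3 + 37 = 87.16 kPa.
σ_h = K_a σ_v = 0.3800 × 87.16 = 33.12 kPa.

33.1 kPa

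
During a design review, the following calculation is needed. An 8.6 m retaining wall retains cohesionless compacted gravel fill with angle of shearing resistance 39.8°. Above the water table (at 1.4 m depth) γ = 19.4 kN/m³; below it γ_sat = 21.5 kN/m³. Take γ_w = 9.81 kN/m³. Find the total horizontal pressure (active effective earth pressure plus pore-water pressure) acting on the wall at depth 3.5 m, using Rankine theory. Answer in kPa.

K_a = (1 − sin φ)/(1 + sin φ) = 0.2194.
γ' = 21.5 − 9.81 = 11.69 kN/m³.
Effective vertical stress at 3.5 m: σ'_v = 19.4×1.4 + 11.69×2.10 = 51.71 kPa.
σ'_h = K_a σ'_v = 0.2194 × 51.71 = 11.35 kPa; u = γ_w × 2.10 = 20.60 kPa.
Total σ_h = 11.35 + 20.60 = 31.95 kPa.

31.9 kPa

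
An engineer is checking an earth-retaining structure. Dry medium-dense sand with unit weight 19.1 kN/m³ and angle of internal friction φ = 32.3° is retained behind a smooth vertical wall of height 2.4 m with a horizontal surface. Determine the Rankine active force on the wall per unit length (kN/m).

K_a = tan²(45° − φ/2) = 0.3035.
P_a = ½ K_a γ H² = 0.5 × 0.3035 × 19.1 × 2.4² = 16.69 kN/m.

16.7 kN/m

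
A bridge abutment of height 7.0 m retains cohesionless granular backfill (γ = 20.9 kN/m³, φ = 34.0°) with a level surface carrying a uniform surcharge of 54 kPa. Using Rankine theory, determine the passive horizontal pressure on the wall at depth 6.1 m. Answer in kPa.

642 kPa

K_p = (1 + sin φ)/(1 − sin φ) = 3.537.
σ_v = γz + q = 20.9 × 6.1 + 54 = 181.5 kPa.
σ_h = K_p σ_v = 3.537 × 181.5 = 642.0 kPa.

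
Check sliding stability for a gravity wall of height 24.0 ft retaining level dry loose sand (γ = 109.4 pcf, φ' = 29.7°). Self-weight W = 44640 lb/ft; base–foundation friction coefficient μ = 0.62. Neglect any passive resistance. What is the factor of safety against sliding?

K_a = tan²(45° − 29.7°/2) = 0.3374.
P_a = ½K_aγH² = 0.5×0.3374×109.4×24.0² = 10630 lb/ft, acting at H/3 = 8.000 ft above the base.
FS_sliding = μW / P_a = 0.62×44640 / 10630 = 2.604.

2.60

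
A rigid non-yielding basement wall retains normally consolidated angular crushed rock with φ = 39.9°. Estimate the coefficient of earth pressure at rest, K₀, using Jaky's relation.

K₀ = 1 − sin φ' = 1 − sin 39.9° = 0.3586.

0.359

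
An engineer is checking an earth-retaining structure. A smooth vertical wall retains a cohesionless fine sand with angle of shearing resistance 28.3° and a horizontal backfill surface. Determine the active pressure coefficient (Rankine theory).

0.357

K_a = tan²(45° − φ/2) = tan²(30.85°) = 0.3568.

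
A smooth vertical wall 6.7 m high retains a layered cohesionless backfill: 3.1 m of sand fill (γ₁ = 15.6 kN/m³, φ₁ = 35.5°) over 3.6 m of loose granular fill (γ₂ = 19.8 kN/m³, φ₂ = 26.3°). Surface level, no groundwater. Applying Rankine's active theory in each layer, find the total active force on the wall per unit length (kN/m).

137 kN/m

K_a1 = tan²(45°−35.5°/2) = 0.2653; K_a2 = tan²(45°−26.3°/2) = 0.3859.
Layer 1: σ at base = K_a1 γ₁ h₁ = 12.83 kPa; P₁ = ½×12.83×3.1 = 19.88.
Layer 2: σ_v at top = γ₁h₁ = 48.36; σ_h top = K_a2×48.36 = 18.66; σ_h base = K_a2×(48.36+19.8×3.6) = 46.17.
P₂ = ½(18.66+46.17)×3.6 = 116.7. Total P_a = 19.88+116.7 = 136.6 kN/m.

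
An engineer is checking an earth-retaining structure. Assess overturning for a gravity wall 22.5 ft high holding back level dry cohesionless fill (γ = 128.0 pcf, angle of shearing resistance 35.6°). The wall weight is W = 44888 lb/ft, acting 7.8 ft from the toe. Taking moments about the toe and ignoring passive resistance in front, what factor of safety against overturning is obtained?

5.46

K_a = tan²(45° − 35.6°/2) = 0.2641.
P_a = ½K_aγH² = 0.5×0.2641×128.0×22.5² = 8558 lb/ft, acting at H/3 = 7.500 ft above the base.
Overturning moment M_o = P_a × H/3 = 8558 × 7.500 = 64180.
Resisting moment M_r = W × 7.8 = 44888 × 7.8 = 350100.
FS_overturning = M_r/M_o = 350100/64180 = 5.455.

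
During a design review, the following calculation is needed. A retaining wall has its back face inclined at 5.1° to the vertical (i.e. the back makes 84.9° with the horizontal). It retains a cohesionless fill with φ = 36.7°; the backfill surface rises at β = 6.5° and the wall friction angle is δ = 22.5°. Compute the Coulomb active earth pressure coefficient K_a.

K_a = sin²(α+φ) / [sin²α · sin(α−δ) · (1 + √{sin(φ+δ)sin(φ−β) / (sin(α−δ)sin(α+β))})²].
With α = 84.9°, φ = 36.7°, δ = 22.5°, β = 6.5°: K_a = 0.2861.

0.286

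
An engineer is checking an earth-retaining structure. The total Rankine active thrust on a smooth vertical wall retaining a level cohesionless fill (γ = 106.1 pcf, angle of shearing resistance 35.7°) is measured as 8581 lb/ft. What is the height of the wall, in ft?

24.8 ft

K_a = 0.2630. P_a = ½ K_a γ H² ⇒ H = √(2P_a/(K_a γ)).
H = √(2×8581/(0.2630×106.1)) = 24.80 ft.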